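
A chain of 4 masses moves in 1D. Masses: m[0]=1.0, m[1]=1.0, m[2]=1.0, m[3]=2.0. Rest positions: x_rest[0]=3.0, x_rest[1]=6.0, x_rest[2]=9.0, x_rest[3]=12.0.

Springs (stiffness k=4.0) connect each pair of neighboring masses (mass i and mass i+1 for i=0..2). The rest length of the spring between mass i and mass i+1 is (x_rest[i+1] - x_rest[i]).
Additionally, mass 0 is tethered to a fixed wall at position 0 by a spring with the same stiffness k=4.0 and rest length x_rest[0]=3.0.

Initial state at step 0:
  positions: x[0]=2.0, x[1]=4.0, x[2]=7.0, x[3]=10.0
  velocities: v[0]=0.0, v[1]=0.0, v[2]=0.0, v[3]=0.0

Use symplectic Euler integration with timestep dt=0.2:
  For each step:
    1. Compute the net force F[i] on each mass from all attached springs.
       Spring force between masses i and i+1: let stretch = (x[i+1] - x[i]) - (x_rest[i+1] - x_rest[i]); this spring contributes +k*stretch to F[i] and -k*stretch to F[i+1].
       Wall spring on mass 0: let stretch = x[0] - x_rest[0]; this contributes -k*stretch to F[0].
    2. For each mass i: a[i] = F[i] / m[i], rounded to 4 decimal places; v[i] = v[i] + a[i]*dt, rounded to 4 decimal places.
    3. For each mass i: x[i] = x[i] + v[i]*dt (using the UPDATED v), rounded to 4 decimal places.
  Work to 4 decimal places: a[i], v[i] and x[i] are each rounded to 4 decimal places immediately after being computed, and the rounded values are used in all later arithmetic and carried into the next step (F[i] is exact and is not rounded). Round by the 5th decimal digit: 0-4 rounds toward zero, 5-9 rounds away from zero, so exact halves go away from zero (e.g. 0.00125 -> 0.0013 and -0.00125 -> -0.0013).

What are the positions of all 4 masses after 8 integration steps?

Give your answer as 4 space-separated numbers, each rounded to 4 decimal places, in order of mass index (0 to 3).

Step 0: x=[2.0000 4.0000 7.0000 10.0000] v=[0.0000 0.0000 0.0000 0.0000]
Step 1: x=[2.0000 4.1600 7.0000 10.0000] v=[0.0000 0.8000 0.0000 0.0000]
Step 2: x=[2.0256 4.4288 7.0256 10.0000] v=[0.1280 1.3440 0.1280 0.0000]
Step 3: x=[2.1116 4.7286 7.1116 10.0020] v=[0.4301 1.4989 0.4301 0.0102]
Step 4: x=[2.2785 4.9909 7.2788 10.0128] v=[0.8344 1.3117 0.8360 0.0540]
Step 5: x=[2.5148 5.1853 7.5174 10.0449] v=[1.1815 0.9721 1.1929 0.1604]
Step 6: x=[2.7760 5.3256 7.7872 10.1148] v=[1.3061 0.7014 1.3492 0.3494]
Step 7: x=[3.0010 5.4518 8.0356 10.2385] v=[1.1250 0.6310 1.2420 0.6184]
Step 8: x=[3.1380 5.5993 8.2231 10.4259] v=[0.6848 0.7374 0.9373 0.9372]

Answer: 3.1380 5.5993 8.2231 10.4259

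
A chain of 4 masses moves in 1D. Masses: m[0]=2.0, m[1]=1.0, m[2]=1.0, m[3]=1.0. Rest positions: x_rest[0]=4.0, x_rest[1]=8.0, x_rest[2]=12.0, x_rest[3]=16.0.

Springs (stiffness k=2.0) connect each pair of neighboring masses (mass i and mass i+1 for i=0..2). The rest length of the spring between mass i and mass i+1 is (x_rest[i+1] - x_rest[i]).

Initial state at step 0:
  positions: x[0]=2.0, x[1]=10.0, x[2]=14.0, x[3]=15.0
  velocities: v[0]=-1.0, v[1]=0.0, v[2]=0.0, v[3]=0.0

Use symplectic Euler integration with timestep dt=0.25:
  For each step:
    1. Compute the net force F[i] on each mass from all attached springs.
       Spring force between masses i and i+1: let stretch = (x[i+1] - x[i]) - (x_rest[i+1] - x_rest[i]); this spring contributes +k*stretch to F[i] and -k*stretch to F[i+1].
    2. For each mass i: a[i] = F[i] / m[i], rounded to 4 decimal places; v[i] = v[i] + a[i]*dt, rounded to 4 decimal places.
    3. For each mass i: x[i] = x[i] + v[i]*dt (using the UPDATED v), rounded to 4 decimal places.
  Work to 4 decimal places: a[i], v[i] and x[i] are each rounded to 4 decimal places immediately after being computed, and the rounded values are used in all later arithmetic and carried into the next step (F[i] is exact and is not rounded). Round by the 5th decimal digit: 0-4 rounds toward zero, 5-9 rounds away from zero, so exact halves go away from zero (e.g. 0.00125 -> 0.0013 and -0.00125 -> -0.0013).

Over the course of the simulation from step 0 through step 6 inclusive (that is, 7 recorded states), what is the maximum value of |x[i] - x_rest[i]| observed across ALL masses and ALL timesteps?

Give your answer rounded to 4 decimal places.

Step 0: x=[2.0000 10.0000 14.0000 15.0000] v=[-1.0000 0.0000 0.0000 0.0000]
Step 1: x=[2.0000 9.5000 13.6250 15.3750] v=[0.0000 -2.0000 -1.5000 1.5000]
Step 2: x=[2.2188 8.5781 12.9531 16.0313] v=[0.8750 -3.6875 -2.6875 2.6250]
Step 3: x=[2.5850 7.4082 12.1191 16.8028] v=[1.4648 -4.6797 -3.3359 3.0859]
Step 4: x=[3.0027 6.2242 11.2817 17.4888] v=[1.6706 -4.7359 -3.3495 2.7441]
Step 5: x=[3.3717 5.2697 10.5880 17.8990] v=[1.4760 -3.8179 -2.7747 1.6406]
Step 6: x=[3.6093 4.7428 10.1434 17.8953] v=[0.9505 -2.1078 -1.7784 -0.0149]
Max displacement = 3.2572

Answer: 3.2572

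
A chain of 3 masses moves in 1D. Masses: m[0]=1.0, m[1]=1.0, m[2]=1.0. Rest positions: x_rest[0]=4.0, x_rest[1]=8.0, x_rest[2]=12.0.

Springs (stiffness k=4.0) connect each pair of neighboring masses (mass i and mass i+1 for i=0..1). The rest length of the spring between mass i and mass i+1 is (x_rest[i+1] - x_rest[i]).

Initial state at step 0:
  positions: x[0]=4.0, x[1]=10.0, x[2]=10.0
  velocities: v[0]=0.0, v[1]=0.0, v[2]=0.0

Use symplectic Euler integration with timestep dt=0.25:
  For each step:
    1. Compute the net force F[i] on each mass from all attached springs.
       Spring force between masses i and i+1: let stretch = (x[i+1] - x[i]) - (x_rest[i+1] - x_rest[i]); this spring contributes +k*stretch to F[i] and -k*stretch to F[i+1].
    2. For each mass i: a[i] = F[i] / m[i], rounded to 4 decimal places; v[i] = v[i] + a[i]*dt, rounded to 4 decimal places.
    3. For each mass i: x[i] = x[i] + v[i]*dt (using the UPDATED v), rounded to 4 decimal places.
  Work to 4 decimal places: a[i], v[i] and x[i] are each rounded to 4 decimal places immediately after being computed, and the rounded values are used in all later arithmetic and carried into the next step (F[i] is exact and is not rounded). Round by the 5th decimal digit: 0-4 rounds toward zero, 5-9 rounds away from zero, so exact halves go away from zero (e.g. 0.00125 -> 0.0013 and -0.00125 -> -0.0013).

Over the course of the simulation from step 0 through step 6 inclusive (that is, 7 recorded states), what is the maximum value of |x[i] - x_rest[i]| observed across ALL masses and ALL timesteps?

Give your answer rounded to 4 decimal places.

Answer: 2.2187

Derivation:
Step 0: x=[4.0000 10.0000 10.0000] v=[0.0000 0.0000 0.0000]
Step 1: x=[4.5000 8.5000 11.0000] v=[2.0000 -6.0000 4.0000]
Step 2: x=[5.0000 6.6250 12.3750] v=[2.0000 -7.5000 5.5000]
Step 3: x=[4.9063 5.7813 13.3125] v=[-0.3750 -3.3750 3.7500]
Step 4: x=[4.0313 6.6016 13.3672] v=[-3.5000 3.2812 0.2188]
Step 5: x=[2.7989 8.4707 12.7305] v=[-4.9297 7.4765 -2.5468]
Step 6: x=[1.9844 9.9868 12.0289] v=[-3.2579 6.0645 -2.8066]
Max displacement = 2.2187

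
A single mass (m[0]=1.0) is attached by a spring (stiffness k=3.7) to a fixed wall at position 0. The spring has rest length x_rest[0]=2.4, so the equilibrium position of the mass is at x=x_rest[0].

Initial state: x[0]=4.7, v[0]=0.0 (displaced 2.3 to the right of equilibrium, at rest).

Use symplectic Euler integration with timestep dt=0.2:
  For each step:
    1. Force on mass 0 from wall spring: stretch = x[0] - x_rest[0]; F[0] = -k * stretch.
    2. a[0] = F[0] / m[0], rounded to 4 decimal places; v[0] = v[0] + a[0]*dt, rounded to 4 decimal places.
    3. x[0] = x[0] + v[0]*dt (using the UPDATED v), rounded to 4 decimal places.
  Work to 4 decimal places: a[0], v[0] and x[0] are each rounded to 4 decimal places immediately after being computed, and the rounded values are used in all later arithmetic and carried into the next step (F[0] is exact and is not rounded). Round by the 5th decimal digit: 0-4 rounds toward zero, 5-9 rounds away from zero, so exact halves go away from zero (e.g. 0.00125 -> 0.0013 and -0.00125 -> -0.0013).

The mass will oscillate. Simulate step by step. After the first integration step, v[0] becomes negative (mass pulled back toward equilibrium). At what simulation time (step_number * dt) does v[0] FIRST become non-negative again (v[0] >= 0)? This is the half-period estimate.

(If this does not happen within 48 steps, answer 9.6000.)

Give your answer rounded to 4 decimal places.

Step 0: x=[4.7000] v=[0.0000]
Step 1: x=[4.3596] v=[-1.7020]
Step 2: x=[3.7292] v=[-3.1521]
Step 3: x=[2.9021] v=[-4.1357]
Step 4: x=[2.0006] v=[-4.5073]
Step 5: x=[1.1583] v=[-4.2117]
Step 6: x=[0.4997] v=[-3.2928]
Step 7: x=[0.1224] v=[-1.8866]
Step 8: x=[0.0822] v=[-0.2012]
Step 9: x=[0.3850] v=[1.5140]
First v>=0 after going negative at step 9, time=1.8000

Answer: 1.8000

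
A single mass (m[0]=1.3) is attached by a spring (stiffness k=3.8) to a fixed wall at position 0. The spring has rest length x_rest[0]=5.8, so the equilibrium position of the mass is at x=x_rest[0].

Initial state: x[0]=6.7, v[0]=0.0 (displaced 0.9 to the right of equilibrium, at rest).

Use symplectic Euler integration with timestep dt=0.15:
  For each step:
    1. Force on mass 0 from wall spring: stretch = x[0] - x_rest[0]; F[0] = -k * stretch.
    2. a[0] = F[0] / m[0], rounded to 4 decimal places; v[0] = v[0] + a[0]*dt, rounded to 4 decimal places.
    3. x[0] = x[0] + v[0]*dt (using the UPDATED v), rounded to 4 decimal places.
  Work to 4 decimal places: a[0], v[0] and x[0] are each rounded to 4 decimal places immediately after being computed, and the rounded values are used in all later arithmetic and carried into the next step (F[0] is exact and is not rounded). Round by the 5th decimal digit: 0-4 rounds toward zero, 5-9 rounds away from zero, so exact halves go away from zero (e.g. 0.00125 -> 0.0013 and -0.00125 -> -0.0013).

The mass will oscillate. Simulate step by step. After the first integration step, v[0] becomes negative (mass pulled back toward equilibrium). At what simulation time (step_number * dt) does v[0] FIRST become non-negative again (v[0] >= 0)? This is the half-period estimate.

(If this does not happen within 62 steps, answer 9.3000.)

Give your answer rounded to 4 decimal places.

Answer: 1.9500

Derivation:
Step 0: x=[6.7000] v=[0.0000]
Step 1: x=[6.6408] v=[-0.3946]
Step 2: x=[6.5263] v=[-0.7633]
Step 3: x=[6.3640] v=[-1.0818]
Step 4: x=[6.1646] v=[-1.3291]
Step 5: x=[5.9413] v=[-1.4890]
Step 6: x=[5.7087] v=[-1.5510]
Step 7: x=[5.4821] v=[-1.5110]
Step 8: x=[5.2764] v=[-1.3716]
Step 9: x=[5.1051] v=[-1.1420]
Step 10: x=[4.9795] v=[-0.8373]
Step 11: x=[4.9079] v=[-0.4775]
Step 12: x=[4.8950] v=[-0.0863]
Step 13: x=[4.9416] v=[0.3105]
First v>=0 after going negative at step 13, time=1.9500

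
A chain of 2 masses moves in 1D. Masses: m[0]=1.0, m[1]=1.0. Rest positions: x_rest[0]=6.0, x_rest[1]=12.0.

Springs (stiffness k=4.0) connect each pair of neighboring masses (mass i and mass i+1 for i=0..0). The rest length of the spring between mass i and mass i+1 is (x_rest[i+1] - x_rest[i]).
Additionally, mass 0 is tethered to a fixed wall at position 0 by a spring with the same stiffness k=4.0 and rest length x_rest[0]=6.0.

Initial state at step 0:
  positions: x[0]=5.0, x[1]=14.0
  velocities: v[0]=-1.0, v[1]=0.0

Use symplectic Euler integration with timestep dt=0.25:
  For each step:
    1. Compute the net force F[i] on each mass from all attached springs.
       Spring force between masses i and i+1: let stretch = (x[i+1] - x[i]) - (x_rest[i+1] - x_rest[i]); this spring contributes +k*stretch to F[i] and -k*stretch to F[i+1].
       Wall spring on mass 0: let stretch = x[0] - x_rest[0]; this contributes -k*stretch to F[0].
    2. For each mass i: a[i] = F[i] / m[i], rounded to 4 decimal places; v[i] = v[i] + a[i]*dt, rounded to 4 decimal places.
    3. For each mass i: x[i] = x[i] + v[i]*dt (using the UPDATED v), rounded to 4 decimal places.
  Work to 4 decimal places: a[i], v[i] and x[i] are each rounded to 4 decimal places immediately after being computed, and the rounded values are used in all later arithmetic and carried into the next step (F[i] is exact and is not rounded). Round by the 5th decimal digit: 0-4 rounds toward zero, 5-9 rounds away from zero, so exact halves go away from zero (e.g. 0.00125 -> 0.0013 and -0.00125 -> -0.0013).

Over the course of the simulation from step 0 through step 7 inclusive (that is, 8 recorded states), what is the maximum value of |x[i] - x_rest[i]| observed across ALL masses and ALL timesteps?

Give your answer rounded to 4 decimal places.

Step 0: x=[5.0000 14.0000] v=[-1.0000 0.0000]
Step 1: x=[5.7500 13.2500] v=[3.0000 -3.0000]
Step 2: x=[6.9375 12.1250] v=[4.7500 -4.5000]
Step 3: x=[7.6875 11.2031] v=[3.0000 -3.6875]
Step 4: x=[7.3945 10.9023] v=[-1.1719 -1.2031]
Step 5: x=[6.1299 11.2246] v=[-5.0586 1.2891]
Step 6: x=[4.6065 11.7732] v=[-6.0938 2.1944]
Step 7: x=[3.7231 12.0301] v=[-3.5336 1.0277]
Max displacement = 2.2769

Answer: 2.2769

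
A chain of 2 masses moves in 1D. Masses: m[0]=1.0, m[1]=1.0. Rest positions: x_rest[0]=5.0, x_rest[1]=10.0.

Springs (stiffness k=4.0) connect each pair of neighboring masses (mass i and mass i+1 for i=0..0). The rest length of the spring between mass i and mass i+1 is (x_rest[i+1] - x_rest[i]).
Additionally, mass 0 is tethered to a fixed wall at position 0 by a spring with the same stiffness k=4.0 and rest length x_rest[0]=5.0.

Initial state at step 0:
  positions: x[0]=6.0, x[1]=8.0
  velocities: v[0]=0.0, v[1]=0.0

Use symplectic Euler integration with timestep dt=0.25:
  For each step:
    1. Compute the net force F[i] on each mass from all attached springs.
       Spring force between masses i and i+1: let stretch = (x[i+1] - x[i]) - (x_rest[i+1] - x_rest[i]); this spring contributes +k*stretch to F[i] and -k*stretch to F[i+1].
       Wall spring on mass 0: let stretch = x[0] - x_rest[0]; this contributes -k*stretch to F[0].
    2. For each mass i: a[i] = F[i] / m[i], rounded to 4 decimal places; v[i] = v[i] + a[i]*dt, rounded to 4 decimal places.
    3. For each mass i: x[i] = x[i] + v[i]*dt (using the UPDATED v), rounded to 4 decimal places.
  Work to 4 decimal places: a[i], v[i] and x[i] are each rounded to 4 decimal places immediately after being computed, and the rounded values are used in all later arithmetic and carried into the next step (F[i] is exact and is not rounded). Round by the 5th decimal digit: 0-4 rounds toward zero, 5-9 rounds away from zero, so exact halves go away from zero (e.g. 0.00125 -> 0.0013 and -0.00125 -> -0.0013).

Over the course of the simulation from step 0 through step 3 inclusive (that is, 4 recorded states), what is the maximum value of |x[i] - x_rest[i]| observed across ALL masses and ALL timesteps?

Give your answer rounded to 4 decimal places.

Answer: 2.0156

Derivation:
Step 0: x=[6.0000 8.0000] v=[0.0000 0.0000]
Step 1: x=[5.0000 8.7500] v=[-4.0000 3.0000]
Step 2: x=[3.6875 9.8125] v=[-5.2500 4.2500]
Step 3: x=[2.9844 10.5938] v=[-2.8125 3.1250]
Max displacement = 2.0156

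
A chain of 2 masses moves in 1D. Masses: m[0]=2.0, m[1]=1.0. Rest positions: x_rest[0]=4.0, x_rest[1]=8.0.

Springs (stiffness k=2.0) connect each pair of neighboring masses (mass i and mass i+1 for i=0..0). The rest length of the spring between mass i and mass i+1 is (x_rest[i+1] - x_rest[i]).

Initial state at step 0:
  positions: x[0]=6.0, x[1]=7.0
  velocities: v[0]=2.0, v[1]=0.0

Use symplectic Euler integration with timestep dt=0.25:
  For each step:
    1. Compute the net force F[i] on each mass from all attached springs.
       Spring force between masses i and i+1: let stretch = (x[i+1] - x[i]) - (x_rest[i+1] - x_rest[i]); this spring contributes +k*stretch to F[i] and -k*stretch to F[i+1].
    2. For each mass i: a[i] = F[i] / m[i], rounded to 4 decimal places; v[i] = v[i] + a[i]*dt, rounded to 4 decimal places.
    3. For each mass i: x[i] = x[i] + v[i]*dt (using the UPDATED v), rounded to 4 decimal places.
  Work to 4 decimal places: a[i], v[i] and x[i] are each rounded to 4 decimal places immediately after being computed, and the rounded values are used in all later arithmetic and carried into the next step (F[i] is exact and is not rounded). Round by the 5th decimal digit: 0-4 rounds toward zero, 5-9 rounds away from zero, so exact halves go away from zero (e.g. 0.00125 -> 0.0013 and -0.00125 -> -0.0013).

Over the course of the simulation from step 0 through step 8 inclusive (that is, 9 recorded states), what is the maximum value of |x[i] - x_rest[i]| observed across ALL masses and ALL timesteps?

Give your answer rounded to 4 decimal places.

Step 0: x=[6.0000 7.0000] v=[2.0000 0.0000]
Step 1: x=[6.3125 7.3750] v=[1.2500 1.5000]
Step 2: x=[6.4414 8.1172] v=[0.5156 2.9688]
Step 3: x=[6.4250 9.1499] v=[-0.0655 4.1309]
Step 4: x=[6.3289 10.3420] v=[-0.3843 4.7685]
Step 5: x=[6.2337 11.5325] v=[-0.3810 4.7620]
Step 6: x=[6.2196 12.5607] v=[-0.0563 4.1126]
Step 7: x=[6.3519 13.2962] v=[0.5290 2.9421]
Step 8: x=[6.6682 13.6637] v=[1.2651 1.4700]
Max displacement = 5.6637

Answer: 5.6637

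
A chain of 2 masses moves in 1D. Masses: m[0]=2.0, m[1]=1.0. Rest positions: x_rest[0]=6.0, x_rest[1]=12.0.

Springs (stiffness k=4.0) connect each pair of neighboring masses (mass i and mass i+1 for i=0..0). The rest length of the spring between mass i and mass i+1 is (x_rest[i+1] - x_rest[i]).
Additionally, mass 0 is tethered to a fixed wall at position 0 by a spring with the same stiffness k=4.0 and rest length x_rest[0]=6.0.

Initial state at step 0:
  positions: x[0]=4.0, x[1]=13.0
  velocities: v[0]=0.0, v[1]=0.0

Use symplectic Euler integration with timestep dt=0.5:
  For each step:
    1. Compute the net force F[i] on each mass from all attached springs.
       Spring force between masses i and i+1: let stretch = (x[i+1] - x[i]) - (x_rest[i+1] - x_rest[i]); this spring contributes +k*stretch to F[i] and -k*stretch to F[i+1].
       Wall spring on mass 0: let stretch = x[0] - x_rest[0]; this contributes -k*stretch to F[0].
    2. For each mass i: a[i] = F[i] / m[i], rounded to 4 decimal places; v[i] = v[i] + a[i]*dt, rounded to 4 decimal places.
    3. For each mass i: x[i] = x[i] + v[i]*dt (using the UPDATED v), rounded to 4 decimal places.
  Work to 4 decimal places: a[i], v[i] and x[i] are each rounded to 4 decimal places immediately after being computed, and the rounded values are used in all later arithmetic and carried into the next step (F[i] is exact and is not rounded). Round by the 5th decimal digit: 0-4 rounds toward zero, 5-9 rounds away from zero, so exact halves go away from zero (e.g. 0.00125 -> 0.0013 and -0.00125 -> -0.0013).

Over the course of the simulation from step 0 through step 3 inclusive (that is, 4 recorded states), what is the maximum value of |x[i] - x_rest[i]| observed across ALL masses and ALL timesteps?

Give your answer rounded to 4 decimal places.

Step 0: x=[4.0000 13.0000] v=[0.0000 0.0000]
Step 1: x=[6.5000 10.0000] v=[5.0000 -6.0000]
Step 2: x=[7.5000 9.5000] v=[2.0000 -1.0000]
Step 3: x=[5.7500 13.0000] v=[-3.5000 7.0000]
Max displacement = 2.5000

Answer: 2.5000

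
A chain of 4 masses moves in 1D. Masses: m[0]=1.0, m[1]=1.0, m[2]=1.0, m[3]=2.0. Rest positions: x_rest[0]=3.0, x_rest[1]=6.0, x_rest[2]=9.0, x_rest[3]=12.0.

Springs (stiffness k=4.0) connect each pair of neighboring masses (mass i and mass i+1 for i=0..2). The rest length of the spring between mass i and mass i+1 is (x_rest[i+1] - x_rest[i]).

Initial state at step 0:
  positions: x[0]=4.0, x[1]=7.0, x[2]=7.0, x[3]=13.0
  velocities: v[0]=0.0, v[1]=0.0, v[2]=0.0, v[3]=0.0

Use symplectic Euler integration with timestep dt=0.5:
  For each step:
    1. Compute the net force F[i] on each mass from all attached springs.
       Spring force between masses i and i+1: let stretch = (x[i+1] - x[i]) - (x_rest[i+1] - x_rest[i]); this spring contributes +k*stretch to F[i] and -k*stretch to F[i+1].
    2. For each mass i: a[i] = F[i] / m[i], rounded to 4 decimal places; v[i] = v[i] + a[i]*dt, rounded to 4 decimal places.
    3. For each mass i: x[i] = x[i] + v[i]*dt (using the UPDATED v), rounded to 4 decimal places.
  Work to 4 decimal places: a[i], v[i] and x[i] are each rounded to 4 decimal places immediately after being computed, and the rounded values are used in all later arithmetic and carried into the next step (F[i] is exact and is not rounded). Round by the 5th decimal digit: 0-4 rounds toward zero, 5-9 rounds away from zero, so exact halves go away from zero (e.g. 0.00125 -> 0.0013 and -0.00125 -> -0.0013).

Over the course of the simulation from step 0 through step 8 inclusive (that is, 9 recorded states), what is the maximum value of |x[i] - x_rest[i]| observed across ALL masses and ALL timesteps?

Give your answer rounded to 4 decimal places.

Step 0: x=[4.0000 7.0000 7.0000 13.0000] v=[0.0000 0.0000 0.0000 0.0000]
Step 1: x=[4.0000 4.0000 13.0000 11.5000] v=[0.0000 -6.0000 12.0000 -3.0000]
Step 2: x=[1.0000 10.0000 8.5000 12.2500] v=[-6.0000 12.0000 -9.0000 1.5000]
Step 3: x=[4.0000 5.5000 9.2500 12.6250] v=[6.0000 -9.0000 1.5000 0.7500]
Step 4: x=[5.5000 3.2500 9.6250 12.8125] v=[3.0000 -4.5000 0.7500 0.3750]
Step 5: x=[1.7500 9.6250 6.8125 12.9063] v=[-7.5000 12.7500 -5.6250 0.1875]
Step 6: x=[2.8750 5.3125 12.9063 11.4532] v=[2.2500 -8.6250 12.1876 -2.9063]
Step 7: x=[3.4375 6.1563 9.9532 12.2266] v=[1.1250 1.6876 -5.9062 1.5468]
Step 8: x=[3.7188 8.0782 5.4766 13.3633] v=[0.5626 3.8438 -8.9532 2.2734]
Max displacement = 4.0000

Answer: 4.0000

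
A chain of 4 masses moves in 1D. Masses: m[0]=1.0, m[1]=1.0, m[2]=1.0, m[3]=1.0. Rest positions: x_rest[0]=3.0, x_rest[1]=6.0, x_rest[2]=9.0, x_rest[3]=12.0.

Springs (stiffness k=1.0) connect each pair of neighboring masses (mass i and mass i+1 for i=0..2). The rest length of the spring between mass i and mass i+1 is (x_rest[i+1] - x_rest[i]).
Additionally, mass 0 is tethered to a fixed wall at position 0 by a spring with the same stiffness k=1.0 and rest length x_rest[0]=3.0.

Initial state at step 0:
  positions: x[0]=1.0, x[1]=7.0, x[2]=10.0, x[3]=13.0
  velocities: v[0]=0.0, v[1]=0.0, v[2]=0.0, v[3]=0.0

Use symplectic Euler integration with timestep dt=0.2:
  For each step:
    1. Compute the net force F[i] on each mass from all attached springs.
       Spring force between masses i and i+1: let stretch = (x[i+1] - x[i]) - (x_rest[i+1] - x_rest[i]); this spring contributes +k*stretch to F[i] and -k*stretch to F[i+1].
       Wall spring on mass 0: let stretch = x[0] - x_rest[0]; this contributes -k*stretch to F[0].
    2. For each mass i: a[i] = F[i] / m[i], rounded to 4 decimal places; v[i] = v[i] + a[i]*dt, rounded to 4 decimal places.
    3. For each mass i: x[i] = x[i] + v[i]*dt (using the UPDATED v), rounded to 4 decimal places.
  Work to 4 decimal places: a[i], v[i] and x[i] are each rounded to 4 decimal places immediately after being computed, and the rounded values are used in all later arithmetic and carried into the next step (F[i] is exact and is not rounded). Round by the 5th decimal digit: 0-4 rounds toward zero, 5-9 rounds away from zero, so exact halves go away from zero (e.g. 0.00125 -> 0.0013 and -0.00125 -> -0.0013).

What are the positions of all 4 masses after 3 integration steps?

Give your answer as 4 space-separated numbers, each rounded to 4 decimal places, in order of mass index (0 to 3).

Step 0: x=[1.0000 7.0000 10.0000 13.0000] v=[0.0000 0.0000 0.0000 0.0000]
Step 1: x=[1.2000 6.8800 10.0000 13.0000] v=[1.0000 -0.6000 0.0000 0.0000]
Step 2: x=[1.5792 6.6576 9.9952 13.0000] v=[1.8960 -1.1120 -0.0240 0.0000]
Step 3: x=[2.0984 6.3656 9.9771 12.9998] v=[2.5958 -1.4602 -0.0906 -0.0010]

Answer: 2.0984 6.3656 9.9771 12.9998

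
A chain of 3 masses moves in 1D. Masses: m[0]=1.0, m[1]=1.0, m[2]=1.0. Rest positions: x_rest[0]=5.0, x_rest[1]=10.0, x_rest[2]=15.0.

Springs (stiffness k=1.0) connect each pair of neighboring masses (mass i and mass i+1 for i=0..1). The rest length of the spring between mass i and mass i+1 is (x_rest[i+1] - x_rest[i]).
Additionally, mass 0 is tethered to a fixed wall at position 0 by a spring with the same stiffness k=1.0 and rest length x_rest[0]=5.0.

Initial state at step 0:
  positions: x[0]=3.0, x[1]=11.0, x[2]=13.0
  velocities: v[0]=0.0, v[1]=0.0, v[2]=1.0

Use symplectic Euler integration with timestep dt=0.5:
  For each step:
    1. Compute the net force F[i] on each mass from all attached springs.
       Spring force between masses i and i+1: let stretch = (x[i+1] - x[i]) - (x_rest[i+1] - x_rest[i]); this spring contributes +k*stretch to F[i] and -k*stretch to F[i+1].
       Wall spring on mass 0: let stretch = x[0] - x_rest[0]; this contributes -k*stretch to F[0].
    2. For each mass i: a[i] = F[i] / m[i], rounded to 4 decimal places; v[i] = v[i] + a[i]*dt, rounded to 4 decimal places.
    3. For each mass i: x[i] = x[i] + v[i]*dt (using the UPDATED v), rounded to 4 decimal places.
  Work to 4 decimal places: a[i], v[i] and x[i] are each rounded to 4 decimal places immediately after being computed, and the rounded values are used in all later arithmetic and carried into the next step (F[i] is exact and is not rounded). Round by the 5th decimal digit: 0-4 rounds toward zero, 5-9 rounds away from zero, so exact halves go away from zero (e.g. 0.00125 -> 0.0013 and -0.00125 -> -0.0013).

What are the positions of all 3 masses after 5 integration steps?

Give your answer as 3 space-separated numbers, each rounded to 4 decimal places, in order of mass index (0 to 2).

Answer: 4.4756 11.6007 15.2706

Derivation:
Step 0: x=[3.0000 11.0000 13.0000] v=[0.0000 0.0000 1.0000]
Step 1: x=[4.2500 9.5000 14.2500] v=[2.5000 -3.0000 2.5000]
Step 2: x=[5.7500 7.8750 15.5625] v=[3.0000 -3.2500 2.6250]
Step 3: x=[6.3438 7.6406 16.2032] v=[1.1875 -0.4688 1.2813]
Step 4: x=[5.6758 9.2227 15.9532] v=[-1.3360 3.1641 -0.5000]
Step 5: x=[4.4756 11.6007 15.2706] v=[-2.4005 4.7559 -1.3653]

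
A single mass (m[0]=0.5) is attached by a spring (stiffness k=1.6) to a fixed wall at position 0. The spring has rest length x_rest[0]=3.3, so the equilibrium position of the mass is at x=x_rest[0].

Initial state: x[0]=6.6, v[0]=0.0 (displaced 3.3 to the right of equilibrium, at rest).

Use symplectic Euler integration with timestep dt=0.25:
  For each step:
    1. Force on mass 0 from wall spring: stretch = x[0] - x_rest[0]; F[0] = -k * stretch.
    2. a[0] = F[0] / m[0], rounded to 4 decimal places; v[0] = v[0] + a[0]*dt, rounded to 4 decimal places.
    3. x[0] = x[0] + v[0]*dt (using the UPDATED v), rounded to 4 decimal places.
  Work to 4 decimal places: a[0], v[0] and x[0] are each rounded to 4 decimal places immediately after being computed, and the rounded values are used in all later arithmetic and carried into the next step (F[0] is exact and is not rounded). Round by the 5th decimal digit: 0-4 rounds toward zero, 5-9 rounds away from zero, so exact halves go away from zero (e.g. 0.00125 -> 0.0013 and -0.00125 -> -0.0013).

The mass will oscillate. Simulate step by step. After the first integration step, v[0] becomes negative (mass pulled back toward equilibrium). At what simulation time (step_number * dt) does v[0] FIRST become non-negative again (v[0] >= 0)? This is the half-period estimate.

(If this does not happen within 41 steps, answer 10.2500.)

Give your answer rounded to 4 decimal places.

Answer: 1.7500

Derivation:
Step 0: x=[6.6000] v=[0.0000]
Step 1: x=[5.9400] v=[-2.6400]
Step 2: x=[4.7520] v=[-4.7520]
Step 3: x=[3.2736] v=[-5.9136]
Step 4: x=[1.8005] v=[-5.8925]
Step 5: x=[0.6273] v=[-4.6929]
Step 6: x=[-0.0114] v=[-2.5548]
Step 7: x=[0.0122] v=[0.0943]
First v>=0 after going negative at step 7, time=1.7500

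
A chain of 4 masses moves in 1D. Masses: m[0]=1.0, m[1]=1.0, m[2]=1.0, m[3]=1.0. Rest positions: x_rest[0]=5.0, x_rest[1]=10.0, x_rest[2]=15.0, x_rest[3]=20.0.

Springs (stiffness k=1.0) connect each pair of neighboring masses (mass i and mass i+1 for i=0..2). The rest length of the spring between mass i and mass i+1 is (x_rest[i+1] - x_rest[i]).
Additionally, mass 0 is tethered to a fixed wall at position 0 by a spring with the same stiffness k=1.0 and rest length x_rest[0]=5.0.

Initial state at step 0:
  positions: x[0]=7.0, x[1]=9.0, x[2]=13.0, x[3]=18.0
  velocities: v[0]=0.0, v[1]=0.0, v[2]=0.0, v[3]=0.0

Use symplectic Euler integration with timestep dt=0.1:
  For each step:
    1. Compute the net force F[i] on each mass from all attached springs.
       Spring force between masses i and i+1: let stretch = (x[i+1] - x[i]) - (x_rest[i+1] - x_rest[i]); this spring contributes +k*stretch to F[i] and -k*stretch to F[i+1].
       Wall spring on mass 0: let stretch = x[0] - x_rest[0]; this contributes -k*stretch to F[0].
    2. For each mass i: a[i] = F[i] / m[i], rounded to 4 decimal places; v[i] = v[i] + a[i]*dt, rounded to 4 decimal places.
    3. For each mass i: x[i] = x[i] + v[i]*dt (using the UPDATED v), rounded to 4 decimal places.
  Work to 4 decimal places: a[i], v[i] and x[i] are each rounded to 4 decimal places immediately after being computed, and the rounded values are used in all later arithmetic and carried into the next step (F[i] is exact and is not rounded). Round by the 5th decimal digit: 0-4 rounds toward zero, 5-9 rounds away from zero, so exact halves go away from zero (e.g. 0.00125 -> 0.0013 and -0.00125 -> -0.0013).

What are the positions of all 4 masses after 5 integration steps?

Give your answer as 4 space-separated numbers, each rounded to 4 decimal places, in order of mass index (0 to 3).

Answer: 6.2911 9.2728 13.1499 18.0035

Derivation:
Step 0: x=[7.0000 9.0000 13.0000 18.0000] v=[0.0000 0.0000 0.0000 0.0000]
Step 1: x=[6.9500 9.0200 13.0100 18.0000] v=[-0.5000 0.2000 0.1000 0.0000]
Step 2: x=[6.8512 9.0592 13.0300 18.0001] v=[-0.9880 0.3920 0.2000 0.0010]
Step 3: x=[6.7060 9.1160 13.0600 18.0005] v=[-1.4523 0.5683 0.2999 0.0040]
Step 4: x=[6.5178 9.1882 13.1000 18.0015] v=[-1.8819 0.7217 0.3996 0.0100]
Step 5: x=[6.2911 9.2728 13.1499 18.0035] v=[-2.2666 0.8458 0.4986 0.0199]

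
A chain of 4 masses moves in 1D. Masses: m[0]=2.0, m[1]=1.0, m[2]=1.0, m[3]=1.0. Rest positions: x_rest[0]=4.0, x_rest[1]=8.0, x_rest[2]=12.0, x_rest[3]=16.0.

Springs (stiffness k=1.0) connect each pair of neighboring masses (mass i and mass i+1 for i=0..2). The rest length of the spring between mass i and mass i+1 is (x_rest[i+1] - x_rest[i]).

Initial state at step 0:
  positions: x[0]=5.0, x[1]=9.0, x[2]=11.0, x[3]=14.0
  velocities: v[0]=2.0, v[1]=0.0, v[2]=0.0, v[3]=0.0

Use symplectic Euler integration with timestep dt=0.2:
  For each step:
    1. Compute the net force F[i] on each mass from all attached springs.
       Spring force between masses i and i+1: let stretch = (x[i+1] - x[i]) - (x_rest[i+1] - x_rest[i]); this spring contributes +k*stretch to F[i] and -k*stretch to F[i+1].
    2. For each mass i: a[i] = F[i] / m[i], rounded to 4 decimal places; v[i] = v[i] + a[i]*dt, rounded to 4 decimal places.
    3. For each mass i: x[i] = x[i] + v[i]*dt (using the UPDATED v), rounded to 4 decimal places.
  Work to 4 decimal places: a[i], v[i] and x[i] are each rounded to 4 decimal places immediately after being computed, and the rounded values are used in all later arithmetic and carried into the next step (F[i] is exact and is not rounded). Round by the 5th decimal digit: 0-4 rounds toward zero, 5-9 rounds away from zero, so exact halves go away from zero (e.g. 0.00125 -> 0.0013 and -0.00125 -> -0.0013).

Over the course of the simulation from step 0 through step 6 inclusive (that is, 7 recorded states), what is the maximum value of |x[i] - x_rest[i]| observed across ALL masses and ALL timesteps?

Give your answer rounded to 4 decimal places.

Step 0: x=[5.0000 9.0000 11.0000 14.0000] v=[2.0000 0.0000 0.0000 0.0000]
Step 1: x=[5.4000 8.9200 11.0400 14.0400] v=[2.0000 -0.4000 0.2000 0.2000]
Step 2: x=[5.7904 8.7840 11.1152 14.1200] v=[1.9520 -0.6800 0.3760 0.4000]
Step 3: x=[6.1607 8.6215 11.2173 14.2398] v=[1.8514 -0.8125 0.5107 0.5990]
Step 4: x=[6.5002 8.4644 11.3365 14.3987] v=[1.6975 -0.7855 0.5960 0.7945]
Step 5: x=[6.7990 8.3436 11.4633 14.5951] v=[1.4939 -0.6039 0.6340 0.9821]
Step 6: x=[7.0487 8.2858 11.5906 14.8262] v=[1.2484 -0.2889 0.6364 1.1557]
Max displacement = 3.0487

Answer: 3.0487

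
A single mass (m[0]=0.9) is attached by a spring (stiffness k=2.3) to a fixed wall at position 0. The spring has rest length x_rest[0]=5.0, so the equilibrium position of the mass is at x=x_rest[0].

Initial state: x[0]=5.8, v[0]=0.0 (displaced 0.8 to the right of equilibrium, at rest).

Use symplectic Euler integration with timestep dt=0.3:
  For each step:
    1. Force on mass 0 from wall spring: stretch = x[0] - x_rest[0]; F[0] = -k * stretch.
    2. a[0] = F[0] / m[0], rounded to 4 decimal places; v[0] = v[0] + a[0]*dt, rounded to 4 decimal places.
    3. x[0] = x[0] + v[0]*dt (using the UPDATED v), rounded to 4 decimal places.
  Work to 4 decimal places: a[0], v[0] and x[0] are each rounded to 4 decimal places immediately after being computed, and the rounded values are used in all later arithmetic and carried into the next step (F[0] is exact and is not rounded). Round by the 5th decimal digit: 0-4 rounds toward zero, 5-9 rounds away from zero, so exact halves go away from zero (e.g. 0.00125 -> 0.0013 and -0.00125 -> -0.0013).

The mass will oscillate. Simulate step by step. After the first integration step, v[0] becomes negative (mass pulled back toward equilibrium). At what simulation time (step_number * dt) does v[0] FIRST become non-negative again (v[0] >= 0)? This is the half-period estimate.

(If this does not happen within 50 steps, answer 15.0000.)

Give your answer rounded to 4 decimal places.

Answer: 2.1000

Derivation:
Step 0: x=[5.8000] v=[0.0000]
Step 1: x=[5.6160] v=[-0.6133]
Step 2: x=[5.2903] v=[-1.0856]
Step 3: x=[4.8978] v=[-1.3082]
Step 4: x=[4.5289] v=[-1.2298]
Step 5: x=[4.2683] v=[-0.8686]
Step 6: x=[4.1760] v=[-0.3076]
Step 7: x=[4.2732] v=[0.3241]
First v>=0 after going negative at step 7, time=2.1000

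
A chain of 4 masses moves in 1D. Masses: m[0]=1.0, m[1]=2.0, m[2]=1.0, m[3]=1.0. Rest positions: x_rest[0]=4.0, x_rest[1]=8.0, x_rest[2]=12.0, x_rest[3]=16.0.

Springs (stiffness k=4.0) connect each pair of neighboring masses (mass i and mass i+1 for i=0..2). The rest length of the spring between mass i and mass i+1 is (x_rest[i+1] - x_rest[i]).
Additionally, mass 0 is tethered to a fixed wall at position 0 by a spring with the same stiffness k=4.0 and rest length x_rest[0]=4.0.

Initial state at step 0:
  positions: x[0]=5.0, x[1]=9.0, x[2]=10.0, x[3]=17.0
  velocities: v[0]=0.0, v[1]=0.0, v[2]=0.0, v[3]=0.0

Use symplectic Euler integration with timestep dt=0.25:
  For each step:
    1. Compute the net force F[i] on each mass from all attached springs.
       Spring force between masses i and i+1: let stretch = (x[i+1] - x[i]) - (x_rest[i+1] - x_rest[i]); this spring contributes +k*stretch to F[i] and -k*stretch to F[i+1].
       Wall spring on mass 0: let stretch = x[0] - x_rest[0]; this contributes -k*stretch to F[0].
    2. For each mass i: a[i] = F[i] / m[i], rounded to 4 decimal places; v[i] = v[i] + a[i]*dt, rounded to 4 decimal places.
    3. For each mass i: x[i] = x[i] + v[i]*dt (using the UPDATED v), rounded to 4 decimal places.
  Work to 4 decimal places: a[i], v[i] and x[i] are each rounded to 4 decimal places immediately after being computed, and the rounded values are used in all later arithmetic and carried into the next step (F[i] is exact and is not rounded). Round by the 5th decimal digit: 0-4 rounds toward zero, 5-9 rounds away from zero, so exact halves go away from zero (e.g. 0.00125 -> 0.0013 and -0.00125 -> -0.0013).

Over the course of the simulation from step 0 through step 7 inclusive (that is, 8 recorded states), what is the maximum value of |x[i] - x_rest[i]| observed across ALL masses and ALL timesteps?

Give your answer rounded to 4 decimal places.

Answer: 2.5625

Derivation:
Step 0: x=[5.0000 9.0000 10.0000 17.0000] v=[0.0000 0.0000 0.0000 0.0000]
Step 1: x=[4.7500 8.6250 11.5000 16.2500] v=[-1.0000 -1.5000 6.0000 -3.0000]
Step 2: x=[4.2813 8.1250 13.4688 15.3125] v=[-1.8750 -2.0000 7.8750 -3.7500]
Step 3: x=[3.7032 7.8125 14.5625 14.9141] v=[-2.3126 -1.2500 4.3749 -1.5937]
Step 4: x=[3.2266 7.8301 14.0566 15.4278] v=[-1.9065 0.0704 -2.0235 2.0547]
Step 5: x=[3.0942 8.0506 12.3369 16.5987] v=[-0.5296 0.8819 -6.8788 4.6835]
Step 6: x=[3.4274 8.1873 10.6111 17.7041] v=[1.3326 0.5469 -6.9033 4.4217]
Step 7: x=[4.0937 8.0320 10.0526 18.0363] v=[2.6651 -0.6212 -2.2341 1.3287]
Max displacement = 2.5625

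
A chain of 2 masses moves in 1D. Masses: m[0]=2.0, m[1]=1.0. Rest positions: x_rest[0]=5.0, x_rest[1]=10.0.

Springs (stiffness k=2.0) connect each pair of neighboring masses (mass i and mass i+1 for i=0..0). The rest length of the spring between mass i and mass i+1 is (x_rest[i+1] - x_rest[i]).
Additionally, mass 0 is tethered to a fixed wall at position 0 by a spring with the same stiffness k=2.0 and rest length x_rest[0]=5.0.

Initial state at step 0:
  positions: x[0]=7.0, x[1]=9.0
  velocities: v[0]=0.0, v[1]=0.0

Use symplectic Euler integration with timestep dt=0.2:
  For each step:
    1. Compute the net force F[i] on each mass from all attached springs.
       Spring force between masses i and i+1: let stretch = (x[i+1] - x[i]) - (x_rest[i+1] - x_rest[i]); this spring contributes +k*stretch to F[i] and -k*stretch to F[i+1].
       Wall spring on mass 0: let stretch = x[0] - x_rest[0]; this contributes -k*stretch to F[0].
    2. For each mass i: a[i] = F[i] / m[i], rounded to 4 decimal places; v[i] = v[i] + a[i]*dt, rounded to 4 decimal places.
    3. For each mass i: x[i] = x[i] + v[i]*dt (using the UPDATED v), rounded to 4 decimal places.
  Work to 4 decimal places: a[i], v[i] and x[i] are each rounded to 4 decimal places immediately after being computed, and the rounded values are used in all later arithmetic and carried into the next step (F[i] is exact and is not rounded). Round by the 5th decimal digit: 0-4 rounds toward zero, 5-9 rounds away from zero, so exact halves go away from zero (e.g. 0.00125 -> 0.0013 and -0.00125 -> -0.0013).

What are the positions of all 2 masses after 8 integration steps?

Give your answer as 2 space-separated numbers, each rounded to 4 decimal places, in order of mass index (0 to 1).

Answer: 3.7949 12.1905

Derivation:
Step 0: x=[7.0000 9.0000] v=[0.0000 0.0000]
Step 1: x=[6.8000 9.2400] v=[-1.0000 1.2000]
Step 2: x=[6.4256 9.6848] v=[-1.8720 2.2240]
Step 3: x=[5.9245 10.2689] v=[-2.5053 2.9203]
Step 4: x=[5.3602 10.9054] v=[-2.8213 3.1825]
Step 5: x=[4.8033 11.4983] v=[-2.7843 2.9644]
Step 6: x=[4.3221 11.9556] v=[-2.4060 2.2864]
Step 7: x=[3.9734 12.2022] v=[-1.7437 1.2330]
Step 8: x=[3.7949 12.1905] v=[-0.8926 -0.0585]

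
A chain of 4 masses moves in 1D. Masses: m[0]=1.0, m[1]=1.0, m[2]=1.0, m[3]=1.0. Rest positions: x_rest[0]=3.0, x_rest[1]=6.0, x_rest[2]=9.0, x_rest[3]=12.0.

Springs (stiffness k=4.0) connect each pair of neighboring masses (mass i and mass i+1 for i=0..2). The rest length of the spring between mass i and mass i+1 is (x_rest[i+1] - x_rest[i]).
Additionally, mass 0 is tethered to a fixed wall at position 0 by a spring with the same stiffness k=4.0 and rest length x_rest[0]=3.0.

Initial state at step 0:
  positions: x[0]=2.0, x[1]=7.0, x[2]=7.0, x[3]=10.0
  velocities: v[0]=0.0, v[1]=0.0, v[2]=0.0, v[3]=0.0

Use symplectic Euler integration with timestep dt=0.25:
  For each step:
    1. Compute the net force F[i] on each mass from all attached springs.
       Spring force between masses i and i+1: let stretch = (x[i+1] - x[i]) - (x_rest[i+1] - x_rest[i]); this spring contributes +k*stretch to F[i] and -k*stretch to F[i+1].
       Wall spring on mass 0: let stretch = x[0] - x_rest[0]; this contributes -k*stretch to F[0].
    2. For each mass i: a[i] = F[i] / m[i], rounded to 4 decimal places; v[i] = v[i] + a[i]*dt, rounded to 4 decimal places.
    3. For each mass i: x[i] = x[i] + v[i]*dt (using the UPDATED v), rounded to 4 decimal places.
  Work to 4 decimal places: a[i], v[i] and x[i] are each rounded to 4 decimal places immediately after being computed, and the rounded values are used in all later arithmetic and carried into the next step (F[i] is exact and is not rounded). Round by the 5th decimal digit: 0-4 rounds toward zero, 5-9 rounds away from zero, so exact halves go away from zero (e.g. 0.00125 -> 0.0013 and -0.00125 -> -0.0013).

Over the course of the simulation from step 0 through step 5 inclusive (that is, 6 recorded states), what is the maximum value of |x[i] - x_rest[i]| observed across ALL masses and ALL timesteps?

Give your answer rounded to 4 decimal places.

Answer: 2.3437

Derivation:
Step 0: x=[2.0000 7.0000 7.0000 10.0000] v=[0.0000 0.0000 0.0000 0.0000]
Step 1: x=[2.7500 5.7500 7.7500 10.0000] v=[3.0000 -5.0000 3.0000 0.0000]
Step 2: x=[3.5625 4.2500 8.5625 10.1875] v=[3.2500 -6.0000 3.2500 0.7500]
Step 3: x=[3.6563 3.6563 8.7031 10.7188] v=[0.3750 -2.3750 0.5625 2.1250]
Step 4: x=[2.8360 4.3243 8.0860 11.4961] v=[-3.2813 2.6718 -2.4686 3.1093]
Step 5: x=[1.6788 5.5606 7.3810 12.1709] v=[-4.6290 4.9452 -2.8202 2.6992]
Max displacement = 2.3437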